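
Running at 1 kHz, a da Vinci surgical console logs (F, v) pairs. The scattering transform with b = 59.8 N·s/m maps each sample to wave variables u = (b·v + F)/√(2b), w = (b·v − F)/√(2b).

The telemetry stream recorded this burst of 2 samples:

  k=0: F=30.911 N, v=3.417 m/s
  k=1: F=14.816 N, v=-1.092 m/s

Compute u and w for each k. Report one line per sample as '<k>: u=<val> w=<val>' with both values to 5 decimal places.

k=0: b·v=59.8×3.417=204.33660; √(2b)=10.93618; u=(204.33660+30.911)/10.93618=21.51095, w=(204.33660−30.911)/10.93618=15.85797
k=1: b·v=59.8×(-1.092)=-65.30160; √(2b)=10.93618; u=(-65.30160+14.816)/10.93618=-4.61638, w=(-65.30160−14.816)/10.93618=-7.32592

0: u=21.51095 w=15.85797
1: u=-4.61638 w=-7.32592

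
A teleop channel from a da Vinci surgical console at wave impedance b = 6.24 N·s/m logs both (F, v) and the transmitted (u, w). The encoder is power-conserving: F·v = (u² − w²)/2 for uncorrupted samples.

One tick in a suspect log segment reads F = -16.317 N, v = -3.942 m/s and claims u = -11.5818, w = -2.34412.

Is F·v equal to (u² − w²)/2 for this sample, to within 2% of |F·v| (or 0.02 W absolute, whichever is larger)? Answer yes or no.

yes

F·v = (-16.317)×(-3.942) = 64.3216 W.
(u² − w²)/2 = (134.1381 − 5.4949)/2 = 64.3216 W.
|Δ| = 0.0000;  2% of max(1, |F·v|) = 1.2864.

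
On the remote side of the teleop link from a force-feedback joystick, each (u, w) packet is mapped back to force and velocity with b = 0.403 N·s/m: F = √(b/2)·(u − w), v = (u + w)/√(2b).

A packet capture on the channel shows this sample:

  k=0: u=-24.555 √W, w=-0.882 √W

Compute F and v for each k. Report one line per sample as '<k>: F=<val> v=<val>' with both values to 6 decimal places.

0: F=-10.626514 v=-28.333379

k=0: u−w=-23.673000, u+w=-25.437000; √(b/2)=0.448888, √(2b)=0.897775; F=0.448888×(-23.673)=-10.626514, v=-25.437000/0.897775=-28.333379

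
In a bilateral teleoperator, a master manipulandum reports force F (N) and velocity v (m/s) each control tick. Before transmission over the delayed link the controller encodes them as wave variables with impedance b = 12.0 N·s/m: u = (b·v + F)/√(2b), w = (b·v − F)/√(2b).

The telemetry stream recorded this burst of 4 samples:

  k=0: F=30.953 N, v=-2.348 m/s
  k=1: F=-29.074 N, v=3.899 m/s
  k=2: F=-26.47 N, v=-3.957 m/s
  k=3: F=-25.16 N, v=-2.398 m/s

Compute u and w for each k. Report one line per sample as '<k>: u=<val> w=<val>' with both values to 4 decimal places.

0: u=0.5669 w=-12.0697
1: u=3.6159 w=15.4853
2: u=-15.0958 w=-4.2895
3: u=-11.0096 w=-0.7381

k=0: b·v=12.0×(-2.348)=-28.1760; √(2b)=4.8990; u=(-28.1760+30.953)/4.8990=0.5669, w=(-28.1760−30.953)/4.8990=-12.0697
k=1: b·v=12.0×3.899=46.7880; √(2b)=4.8990; u=(46.7880+(-29.074))/4.8990=3.6159, w=(46.7880−(-29.074))/4.8990=15.4853
k=2: b·v=12.0×(-3.957)=-47.4840; √(2b)=4.8990; u=(-47.4840+(-26.47))/4.8990=-15.0958, w=(-47.4840−(-26.47))/4.8990=-4.2895
k=3: b·v=12.0×(-2.398)=-28.7760; √(2b)=4.8990; u=(-28.7760+(-25.16))/4.8990=-11.0096, w=(-28.7760−(-25.16))/4.8990=-0.7381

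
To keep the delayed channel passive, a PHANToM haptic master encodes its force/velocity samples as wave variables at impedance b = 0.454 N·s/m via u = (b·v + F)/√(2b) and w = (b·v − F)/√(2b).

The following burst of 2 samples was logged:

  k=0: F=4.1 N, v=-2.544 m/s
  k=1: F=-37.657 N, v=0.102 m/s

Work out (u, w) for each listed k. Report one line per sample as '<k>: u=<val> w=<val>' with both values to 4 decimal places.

0: u=3.0906 w=-5.5148
1: u=-39.4701 w=39.5673

k=0: b·v=0.454×(-2.544)=-1.1550; √(2b)=0.9529; u=(-1.1550+4.1)/0.9529=3.0906, w=(-1.1550−4.1)/0.9529=-5.5148
k=1: b·v=0.454×0.102=0.0463; √(2b)=0.9529; u=(0.0463+(-37.657))/0.9529=-39.4701, w=(0.0463−(-37.657))/0.9529=39.5673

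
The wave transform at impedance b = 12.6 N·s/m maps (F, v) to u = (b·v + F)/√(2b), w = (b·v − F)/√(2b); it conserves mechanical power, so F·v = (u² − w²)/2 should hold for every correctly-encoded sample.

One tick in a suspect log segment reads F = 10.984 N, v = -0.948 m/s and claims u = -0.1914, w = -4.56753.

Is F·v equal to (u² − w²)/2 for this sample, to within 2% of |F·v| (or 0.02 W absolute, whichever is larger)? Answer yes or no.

yes

F·v = 10.984×(-0.948) = -10.4128 W.
(u² − w²)/2 = (0.0366 − 20.8623)/2 = -10.4128 W.
|Δ| = 0.0000;  2% of max(1, |F·v|) = 0.2083.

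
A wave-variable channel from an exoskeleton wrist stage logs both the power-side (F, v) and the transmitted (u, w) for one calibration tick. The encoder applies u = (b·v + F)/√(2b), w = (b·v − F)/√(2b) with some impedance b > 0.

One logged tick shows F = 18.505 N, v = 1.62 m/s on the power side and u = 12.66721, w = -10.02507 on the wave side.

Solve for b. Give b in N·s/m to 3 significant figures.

u + w = 2.64214;  u + w = √(2b)·v, so √(2b) = 2.64214/1.62 = 1.63095.
b = (√(2b))²/2 = 2.66000/2 = 1.33000.
(Check via u − w = 2F/√(2b): u − w = 22.69228, 2F/√(2b) = 22.69229.)

b = 1.33 N·s/m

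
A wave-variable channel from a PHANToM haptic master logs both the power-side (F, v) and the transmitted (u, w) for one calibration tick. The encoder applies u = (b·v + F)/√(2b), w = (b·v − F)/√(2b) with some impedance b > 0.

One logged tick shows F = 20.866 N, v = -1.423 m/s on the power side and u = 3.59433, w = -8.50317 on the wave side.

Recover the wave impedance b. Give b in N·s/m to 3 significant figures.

b = 5.95 N·s/m

u + w = -4.9088;  u + w = √(2b)·v, so √(2b) = -4.9088/(-1.423) = 3.4496.
b = (√(2b))²/2 = 11.9000/2 = 5.9500.
(Check via u − w = 2F/√(2b): u − w = 12.0975, 2F/√(2b) = 12.0975.)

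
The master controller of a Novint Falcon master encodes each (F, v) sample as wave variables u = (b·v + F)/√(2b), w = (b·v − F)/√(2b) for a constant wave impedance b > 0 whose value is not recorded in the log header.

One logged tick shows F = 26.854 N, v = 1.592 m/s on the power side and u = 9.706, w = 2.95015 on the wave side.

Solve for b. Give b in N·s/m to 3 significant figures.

b = 31.6 N·s/m

u + w = 12.65615;  u + w = √(2b)·v, so √(2b) = 12.65615/1.592 = 7.94984.
b = (√(2b))²/2 = 63.20000/2 = 31.60000.
(Check via u − w = 2F/√(2b): u − w = 6.75585, 2F/√(2b) = 6.75586.)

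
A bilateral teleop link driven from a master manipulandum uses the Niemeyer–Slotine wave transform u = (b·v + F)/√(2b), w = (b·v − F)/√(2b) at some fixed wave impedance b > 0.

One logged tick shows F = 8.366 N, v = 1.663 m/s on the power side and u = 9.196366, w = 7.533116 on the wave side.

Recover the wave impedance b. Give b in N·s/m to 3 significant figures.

b = 50.6 N·s/m

u + w = 16.729482;  u + w = √(2b)·v, so √(2b) = 16.729482/1.663 = 10.059821.
b = (√(2b))²/2 = 101.199995/2 = 50.599997.
(Check via u − w = 2F/√(2b): u − w = 1.663250, 2F/√(2b) = 1.663250.)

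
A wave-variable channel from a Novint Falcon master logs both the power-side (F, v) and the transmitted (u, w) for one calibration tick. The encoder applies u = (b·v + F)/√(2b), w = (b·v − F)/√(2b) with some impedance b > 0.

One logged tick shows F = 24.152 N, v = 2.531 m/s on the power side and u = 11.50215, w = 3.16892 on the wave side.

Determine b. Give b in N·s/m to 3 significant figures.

u + w = 14.67107;  u + w = √(2b)·v, so √(2b) = 14.67107/2.531 = 5.79655.
b = (√(2b))²/2 = 33.60000/2 = 16.80000.
(Check via u − w = 2F/√(2b): u − w = 8.33323, 2F/√(2b) = 8.33323.)

b = 16.8 N·s/m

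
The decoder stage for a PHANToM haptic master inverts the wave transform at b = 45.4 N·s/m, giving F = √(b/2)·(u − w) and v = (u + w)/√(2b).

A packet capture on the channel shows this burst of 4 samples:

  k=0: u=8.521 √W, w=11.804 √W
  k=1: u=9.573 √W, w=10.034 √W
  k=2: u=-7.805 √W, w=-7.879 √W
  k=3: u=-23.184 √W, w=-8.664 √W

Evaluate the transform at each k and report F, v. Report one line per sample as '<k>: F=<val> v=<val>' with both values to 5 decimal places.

0: F=-15.64169 v=2.13298
1: F=-2.19641 v=2.05763
2: F=0.35257 v=-1.64594
3: F=-69.17984 v=-3.34225

k=0: u−w=-3.28300, u+w=20.32500; √(b/2)=4.76445, √(2b)=9.52890; F=4.76445×(-3.283)=-15.64169, v=20.32500/9.52890=2.13298
k=1: u−w=-0.46100, u+w=19.60700; √(b/2)=4.76445, √(2b)=9.52890; F=4.76445×(-0.461)=-2.19641, v=19.60700/9.52890=2.05763
k=2: u−w=0.07400, u+w=-15.68400; √(b/2)=4.76445, √(2b)=9.52890; F=4.76445×0.074=0.35257, v=-15.68400/9.52890=-1.64594
k=3: u−w=-14.52000, u+w=-31.84800; √(b/2)=4.76445, √(2b)=9.52890; F=4.76445×(-14.52)=-69.17984, v=-31.84800/9.52890=-3.34225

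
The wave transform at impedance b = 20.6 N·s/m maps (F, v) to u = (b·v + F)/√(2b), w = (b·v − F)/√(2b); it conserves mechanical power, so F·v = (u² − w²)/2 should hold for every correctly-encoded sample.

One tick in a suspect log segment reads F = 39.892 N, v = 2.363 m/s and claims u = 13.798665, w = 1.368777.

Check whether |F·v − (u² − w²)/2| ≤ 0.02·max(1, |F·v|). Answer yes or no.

yes

F·v = 39.892×2.363 = 94.264796 W.
(u² − w²)/2 = (190.403156 − 1.873550)/2 = 94.264803 W.
|Δ| = 0.000007;  2% of max(1, |F·v|) = 1.885296.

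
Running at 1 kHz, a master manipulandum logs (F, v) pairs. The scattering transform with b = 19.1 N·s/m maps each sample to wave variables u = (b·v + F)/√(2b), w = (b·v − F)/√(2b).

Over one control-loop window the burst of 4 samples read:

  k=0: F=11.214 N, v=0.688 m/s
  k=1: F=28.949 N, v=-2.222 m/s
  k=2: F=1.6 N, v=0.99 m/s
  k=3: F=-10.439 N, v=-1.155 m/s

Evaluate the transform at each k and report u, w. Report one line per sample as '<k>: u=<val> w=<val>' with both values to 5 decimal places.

0: u=3.94051 w=0.31175
1: u=-2.18282 w=-11.55050
2: u=3.31828 w=2.80053
3: u=-5.25830 w=-1.88031

k=0: b·v=19.1×0.688=13.14080; √(2b)=6.18061; u=(13.14080+11.214)/6.18061=3.94051, w=(13.14080−11.214)/6.18061=0.31175
k=1: b·v=19.1×(-2.222)=-42.44020; √(2b)=6.18061; u=(-42.44020+28.949)/6.18061=-2.18282, w=(-42.44020−28.949)/6.18061=-11.55050
k=2: b·v=19.1×0.99=18.90900; √(2b)=6.18061; u=(18.90900+1.6)/6.18061=3.31828, w=(18.90900−1.6)/6.18061=2.80053
k=3: b·v=19.1×(-1.155)=-22.06050; √(2b)=6.18061; u=(-22.06050+(-10.439))/6.18061=-5.25830, w=(-22.06050−(-10.439))/6.18061=-1.88031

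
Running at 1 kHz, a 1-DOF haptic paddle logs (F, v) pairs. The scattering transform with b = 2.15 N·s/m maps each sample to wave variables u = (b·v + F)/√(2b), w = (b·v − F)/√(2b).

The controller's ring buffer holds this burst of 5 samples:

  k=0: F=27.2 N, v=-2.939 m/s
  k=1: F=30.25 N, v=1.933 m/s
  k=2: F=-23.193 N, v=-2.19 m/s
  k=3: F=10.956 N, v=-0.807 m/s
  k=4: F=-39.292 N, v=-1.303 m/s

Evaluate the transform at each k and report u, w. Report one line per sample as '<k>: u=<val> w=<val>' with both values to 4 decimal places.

0: u=10.0698 w=-16.1642
1: u=16.5920 w=-12.5837
2: u=-13.4553 w=8.9140
3: u=4.4467 w=-6.1202
4: u=-20.2993 w=17.5973

k=0: b·v=2.15×(-2.939)=-6.3189; √(2b)=2.0736; u=(-6.3189+27.2)/2.0736=10.0698, w=(-6.3189−27.2)/2.0736=-16.1642
k=1: b·v=2.15×1.933=4.1559; √(2b)=2.0736; u=(4.1559+30.25)/2.0736=16.5920, w=(4.1559−30.25)/2.0736=-12.5837
k=2: b·v=2.15×(-2.19)=-4.7085; √(2b)=2.0736; u=(-4.7085+(-23.193))/2.0736=-13.4553, w=(-4.7085−(-23.193))/2.0736=8.9140
k=3: b·v=2.15×(-0.807)=-1.7350; √(2b)=2.0736; u=(-1.7350+10.956)/2.0736=4.4467, w=(-1.7350−10.956)/2.0736=-6.1202
k=4: b·v=2.15×(-1.303)=-2.8014; √(2b)=2.0736; u=(-2.8014+(-39.292))/2.0736=-20.2993, w=(-2.8014−(-39.292))/2.0736=17.5973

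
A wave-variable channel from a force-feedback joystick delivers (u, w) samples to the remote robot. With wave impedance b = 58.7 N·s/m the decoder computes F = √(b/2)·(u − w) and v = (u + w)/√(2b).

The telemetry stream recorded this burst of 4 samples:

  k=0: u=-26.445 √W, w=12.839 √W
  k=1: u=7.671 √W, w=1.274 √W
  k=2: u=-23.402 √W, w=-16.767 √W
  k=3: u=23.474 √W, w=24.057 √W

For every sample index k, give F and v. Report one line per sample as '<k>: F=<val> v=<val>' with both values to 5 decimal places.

0: F=-212.82359 v=-1.25573
1: F=34.65616 v=0.82556
2: F=-35.94554 v=-3.70729
3: F=-3.15844 v=4.38675

k=0: u−w=-39.28400, u+w=-13.60600; √(b/2)=5.41756, √(2b)=10.83513; F=5.41756×(-39.284)=-212.82359, v=-13.60600/10.83513=-1.25573
k=1: u−w=6.39700, u+w=8.94500; √(b/2)=5.41756, √(2b)=10.83513; F=5.41756×6.397=34.65616, v=8.94500/10.83513=0.82556
k=2: u−w=-6.63500, u+w=-40.16900; √(b/2)=5.41756, √(2b)=10.83513; F=5.41756×(-6.635)=-35.94554, v=-40.16900/10.83513=-3.70729
k=3: u−w=-0.58300, u+w=47.53100; √(b/2)=5.41756, √(2b)=10.83513; F=5.41756×(-0.583)=-3.15844, v=47.53100/10.83513=4.38675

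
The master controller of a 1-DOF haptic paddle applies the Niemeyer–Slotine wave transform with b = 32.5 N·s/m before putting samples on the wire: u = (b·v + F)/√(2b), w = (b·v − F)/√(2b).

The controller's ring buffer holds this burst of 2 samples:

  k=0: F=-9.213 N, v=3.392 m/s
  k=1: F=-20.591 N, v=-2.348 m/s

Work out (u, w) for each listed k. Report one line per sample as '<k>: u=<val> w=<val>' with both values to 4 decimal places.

k=0: b·v=32.5×3.392=110.2400; √(2b)=8.0623; u=(110.2400+(-9.213))/8.0623=12.5309, w=(110.2400−(-9.213))/8.0623=14.8163
k=1: b·v=32.5×(-2.348)=-76.3100; √(2b)=8.0623; u=(-76.3100+(-20.591))/8.0623=-12.0191, w=(-76.3100−(-20.591))/8.0623=-6.9111

0: u=12.5309 w=14.8163
1: u=-12.0191 w=-6.9111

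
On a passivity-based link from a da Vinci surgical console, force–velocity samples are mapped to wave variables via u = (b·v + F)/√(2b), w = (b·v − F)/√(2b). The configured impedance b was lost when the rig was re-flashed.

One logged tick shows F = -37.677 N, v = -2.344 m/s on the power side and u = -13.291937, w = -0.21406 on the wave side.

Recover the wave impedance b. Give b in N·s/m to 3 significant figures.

b = 16.6 N·s/m

u + w = -13.505997;  u + w = √(2b)·v, so √(2b) = -13.505997/(-2.344) = 5.761944.
b = (√(2b))²/2 = 33.200000/2 = 16.600000.
(Check via u − w = 2F/√(2b): u − w = -13.077877, 2F/√(2b) = -13.077878.)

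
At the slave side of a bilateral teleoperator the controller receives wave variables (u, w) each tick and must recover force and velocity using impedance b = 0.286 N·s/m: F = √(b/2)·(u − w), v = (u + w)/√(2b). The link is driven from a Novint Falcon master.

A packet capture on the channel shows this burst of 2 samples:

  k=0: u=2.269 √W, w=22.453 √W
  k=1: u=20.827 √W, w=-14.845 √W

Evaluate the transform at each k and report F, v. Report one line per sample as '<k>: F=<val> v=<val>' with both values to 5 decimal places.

0: F=-7.63265 v=32.68779
1: F=13.48949 v=7.90949

k=0: u−w=-20.18400, u+w=24.72200; √(b/2)=0.37815, √(2b)=0.75631; F=0.37815×(-20.184)=-7.63265, v=24.72200/0.75631=32.68779
k=1: u−w=35.67200, u+w=5.98200; √(b/2)=0.37815, √(2b)=0.75631; F=0.37815×35.672=13.48949, v=5.98200/0.75631=7.90949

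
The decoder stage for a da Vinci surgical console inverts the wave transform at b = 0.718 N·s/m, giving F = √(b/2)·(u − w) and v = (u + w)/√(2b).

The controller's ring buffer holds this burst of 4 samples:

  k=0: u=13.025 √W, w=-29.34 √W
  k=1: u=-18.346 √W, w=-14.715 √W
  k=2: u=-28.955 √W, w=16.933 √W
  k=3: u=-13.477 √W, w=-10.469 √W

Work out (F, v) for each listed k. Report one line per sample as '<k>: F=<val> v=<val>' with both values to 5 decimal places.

k=0: u−w=42.36500, u+w=-16.31500; √(b/2)=0.59917, √(2b)=1.19833; F=0.59917×42.365=25.38367, v=-16.31500/1.19833=-13.61476
k=1: u−w=-3.63100, u+w=-33.06100; √(b/2)=0.59917, √(2b)=1.19833; F=0.59917×(-3.631)=-2.17557, v=-33.06100/1.19833=-27.58918
k=2: u−w=-45.88800, u+w=-12.02200; √(b/2)=0.59917, √(2b)=1.19833; F=0.59917×(-45.888)=-27.49453, v=-12.02200/1.19833=-10.03228
k=3: u−w=-3.00800, u+w=-23.94600; √(b/2)=0.59917, √(2b)=1.19833; F=0.59917×(-3.008)=-1.80229, v=-23.94600/1.19833=-19.98277

0: F=25.38367 v=-13.61476
1: F=-2.17557 v=-27.58918
2: F=-27.49453 v=-10.03228
3: F=-1.80229 v=-19.98277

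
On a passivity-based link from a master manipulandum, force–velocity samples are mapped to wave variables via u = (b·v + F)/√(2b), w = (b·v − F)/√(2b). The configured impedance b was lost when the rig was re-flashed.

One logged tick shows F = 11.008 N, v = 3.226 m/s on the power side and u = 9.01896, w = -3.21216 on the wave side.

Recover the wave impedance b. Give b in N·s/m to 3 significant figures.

u + w = 5.8068;  u + w = √(2b)·v, so √(2b) = 5.8068/3.226 = 1.8000.
b = (√(2b))²/2 = 3.2400/2 = 1.6200.
(Check via u − w = 2F/√(2b): u − w = 12.2311, 2F/√(2b) = 12.2311.)

b = 1.62 N·s/m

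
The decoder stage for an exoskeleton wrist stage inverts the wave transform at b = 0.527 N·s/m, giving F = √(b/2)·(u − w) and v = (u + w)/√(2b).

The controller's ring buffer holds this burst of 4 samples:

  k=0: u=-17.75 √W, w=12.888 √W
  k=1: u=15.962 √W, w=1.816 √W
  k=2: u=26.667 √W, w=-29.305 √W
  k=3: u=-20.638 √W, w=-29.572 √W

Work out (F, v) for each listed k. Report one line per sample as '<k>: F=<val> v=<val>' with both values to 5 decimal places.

k=0: u−w=-30.63800, u+w=-4.86200; √(b/2)=0.51332, √(2b)=1.02665; F=0.51332×(-30.638)=-15.72718, v=-4.86200/1.02665=-4.73581
k=1: u−w=14.14600, u+w=17.77800; √(b/2)=0.51332, √(2b)=1.02665; F=0.51332×14.146=7.26146, v=17.77800/1.02665=17.31660
k=2: u−w=55.97200, u+w=-2.63800; √(b/2)=0.51332, √(2b)=1.02665; F=0.51332×55.972=28.73169, v=-2.63800/1.02665=-2.56953
k=3: u−w=8.93400, u+w=-50.21000; √(b/2)=0.51332, √(2b)=1.02665; F=0.51332×8.934=4.58602, v=-50.21000/1.02665=-48.90688

0: F=-15.72718 v=-4.73581
1: F=7.26146 v=17.31660
2: F=28.73169 v=-2.56953
3: F=4.58602 v=-48.90688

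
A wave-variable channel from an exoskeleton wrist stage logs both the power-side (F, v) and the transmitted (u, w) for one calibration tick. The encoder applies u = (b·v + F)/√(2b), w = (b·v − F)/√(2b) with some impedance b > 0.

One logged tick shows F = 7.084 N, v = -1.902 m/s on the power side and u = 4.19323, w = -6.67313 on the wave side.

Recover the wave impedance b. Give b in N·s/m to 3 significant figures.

b = 0.85 N·s/m

u + w = -2.4799;  u + w = √(2b)·v, so √(2b) = -2.4799/(-1.902) = 1.3038.
b = (√(2b))²/2 = 1.7000/2 = 0.8500.
(Check via u − w = 2F/√(2b): u − w = 10.8664, 2F/√(2b) = 10.8664.)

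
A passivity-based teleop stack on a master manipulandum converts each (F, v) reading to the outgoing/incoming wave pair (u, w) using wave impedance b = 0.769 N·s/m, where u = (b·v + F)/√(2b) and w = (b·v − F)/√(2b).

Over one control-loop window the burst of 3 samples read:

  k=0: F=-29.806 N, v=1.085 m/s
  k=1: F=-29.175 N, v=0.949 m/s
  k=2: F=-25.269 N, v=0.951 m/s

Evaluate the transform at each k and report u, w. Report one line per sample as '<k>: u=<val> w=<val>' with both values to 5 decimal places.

0: u=-23.36118 w=24.70676
1: u=-22.93671 w=24.11362
2: u=-19.78588 w=20.96527

k=0: b·v=0.769×1.085=0.83437; √(2b)=1.24016; u=(0.83437+(-29.806))/1.24016=-23.36118, w=(0.83437−(-29.806))/1.24016=24.70676
k=1: b·v=0.769×0.949=0.72978; √(2b)=1.24016; u=(0.72978+(-29.175))/1.24016=-22.93671, w=(0.72978−(-29.175))/1.24016=24.11362
k=2: b·v=0.769×0.951=0.73132; √(2b)=1.24016; u=(0.73132+(-25.269))/1.24016=-19.78588, w=(0.73132−(-25.269))/1.24016=20.96527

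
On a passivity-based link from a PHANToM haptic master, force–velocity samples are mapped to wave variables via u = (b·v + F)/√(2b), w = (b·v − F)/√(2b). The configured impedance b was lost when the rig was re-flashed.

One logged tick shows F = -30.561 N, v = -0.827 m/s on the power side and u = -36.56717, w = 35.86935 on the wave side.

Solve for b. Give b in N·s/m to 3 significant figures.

b = 0.356 N·s/m

u + w = -0.69782;  u + w = √(2b)·v, so √(2b) = -0.69782/(-0.827) = 0.84380.
b = (√(2b))²/2 = 0.71199/2 = 0.35600.
(Check via u − w = 2F/√(2b): u − w = -72.43652, 2F/√(2b) = -72.43687.)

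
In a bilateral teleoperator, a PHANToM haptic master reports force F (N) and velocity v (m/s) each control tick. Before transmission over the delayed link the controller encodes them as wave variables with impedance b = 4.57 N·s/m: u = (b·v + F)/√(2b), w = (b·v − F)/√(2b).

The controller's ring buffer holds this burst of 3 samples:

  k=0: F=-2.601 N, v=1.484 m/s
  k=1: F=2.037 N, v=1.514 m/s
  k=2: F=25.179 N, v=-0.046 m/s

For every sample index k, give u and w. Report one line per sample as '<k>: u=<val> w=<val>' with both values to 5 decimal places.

k=0: b·v=4.57×1.484=6.78188; √(2b)=3.02324; u=(6.78188+(-2.601))/3.02324=1.38291, w=(6.78188−(-2.601))/3.02324=3.10358
k=1: b·v=4.57×1.514=6.91898; √(2b)=3.02324; u=(6.91898+2.037)/3.02324=2.96237, w=(6.91898−2.037)/3.02324=1.61482
k=2: b·v=4.57×(-0.046)=-0.21022; √(2b)=3.02324; u=(-0.21022+25.179)/3.02324=8.25894, w=(-0.21022−25.179)/3.02324=-8.39801

0: u=1.38291 w=3.10358
1: u=2.96237 w=1.61482
2: u=8.25894 w=-8.39801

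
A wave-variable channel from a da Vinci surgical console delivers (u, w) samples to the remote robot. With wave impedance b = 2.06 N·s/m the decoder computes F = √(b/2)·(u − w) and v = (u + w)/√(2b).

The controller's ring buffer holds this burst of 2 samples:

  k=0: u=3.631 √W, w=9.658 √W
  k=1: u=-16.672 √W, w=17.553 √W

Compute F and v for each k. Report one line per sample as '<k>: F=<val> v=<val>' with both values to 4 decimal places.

k=0: u−w=-6.0270, u+w=13.2890; √(b/2)=1.0149, √(2b)=2.0298; F=1.0149×(-6.027)=-6.1167, v=13.2890/2.0298=6.5470
k=1: u−w=-34.2250, u+w=0.8810; √(b/2)=1.0149, √(2b)=2.0298; F=1.0149×(-34.225)=-34.7346, v=0.8810/2.0298=0.4340

0: F=-6.1167 v=6.5470
1: F=-34.7346 v=0.4340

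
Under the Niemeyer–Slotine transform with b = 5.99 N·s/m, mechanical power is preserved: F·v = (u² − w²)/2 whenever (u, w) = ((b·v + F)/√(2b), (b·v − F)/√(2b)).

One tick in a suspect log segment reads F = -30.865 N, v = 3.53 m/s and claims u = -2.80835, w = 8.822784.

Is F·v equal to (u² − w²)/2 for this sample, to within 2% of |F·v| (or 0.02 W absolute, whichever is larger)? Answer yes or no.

F·v = (-30.865)×3.53 = -108.953450 W.
(u² − w²)/2 = (7.886830 − 77.841518)/2 = -34.977344 W.
|Δ| = 73.976106;  2% of max(1, |F·v|) = 2.179069.

no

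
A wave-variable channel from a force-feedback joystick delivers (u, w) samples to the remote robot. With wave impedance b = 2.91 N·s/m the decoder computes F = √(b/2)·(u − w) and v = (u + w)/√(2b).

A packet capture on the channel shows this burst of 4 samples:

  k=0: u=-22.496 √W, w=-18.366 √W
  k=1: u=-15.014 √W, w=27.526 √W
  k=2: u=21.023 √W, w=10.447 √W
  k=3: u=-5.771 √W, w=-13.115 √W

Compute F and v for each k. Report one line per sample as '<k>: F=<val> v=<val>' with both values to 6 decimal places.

k=0: u−w=-4.130000, u+w=-40.862000; √(b/2)=1.206234, √(2b)=2.412468; F=1.206234×(-4.13)=-4.981746, v=-40.862000/2.412468=-16.937844
k=1: u−w=-42.540000, u+w=12.512000; √(b/2)=1.206234, √(2b)=2.412468; F=1.206234×(-42.54)=-51.313186, v=12.512000/2.412468=5.186391
k=2: u−w=10.576000, u+w=31.470000; √(b/2)=1.206234, √(2b)=2.412468; F=1.206234×10.576=12.757129, v=31.470000/2.412468=13.044735
k=3: u−w=7.344000, u+w=-18.886000; √(b/2)=1.206234, √(2b)=2.412468; F=1.206234×7.344=8.858581, v=-18.886000/2.412468=-7.828499

0: F=-4.981746 v=-16.937844
1: F=-51.313186 v=5.186391
2: F=12.757129 v=13.044735
3: F=8.858581 v=-7.828499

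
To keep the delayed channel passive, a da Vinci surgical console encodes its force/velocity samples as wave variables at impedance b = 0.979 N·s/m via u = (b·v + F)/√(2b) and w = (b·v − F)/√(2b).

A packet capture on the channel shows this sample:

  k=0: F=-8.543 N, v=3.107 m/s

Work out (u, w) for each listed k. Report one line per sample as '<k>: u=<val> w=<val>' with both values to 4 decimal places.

k=0: b·v=0.979×3.107=3.0418; √(2b)=1.3993; u=(3.0418+(-8.543))/1.3993=-3.9315, w=(3.0418−(-8.543))/1.3993=8.2790

0: u=-3.9315 w=8.2790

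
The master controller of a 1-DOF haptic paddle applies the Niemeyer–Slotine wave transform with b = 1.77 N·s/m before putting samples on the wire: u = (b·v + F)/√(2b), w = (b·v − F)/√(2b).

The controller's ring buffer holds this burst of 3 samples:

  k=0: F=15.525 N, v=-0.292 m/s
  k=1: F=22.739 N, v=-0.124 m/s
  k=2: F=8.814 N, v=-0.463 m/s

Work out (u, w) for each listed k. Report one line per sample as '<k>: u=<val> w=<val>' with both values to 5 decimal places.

k=0: b·v=1.77×(-0.292)=-0.51684; √(2b)=1.88149; u=(-0.51684+15.525)/1.88149=7.97675, w=(-0.51684−15.525)/1.88149=-8.52614
k=1: b·v=1.77×(-0.124)=-0.21948; √(2b)=1.88149; u=(-0.21948+22.739)/1.88149=11.96899, w=(-0.21948−22.739)/1.88149=-12.20229
k=2: b·v=1.77×(-0.463)=-0.81951; √(2b)=1.88149; u=(-0.81951+8.814)/1.88149=4.24902, w=(-0.81951−8.814)/1.88149=-5.12015

0: u=7.97675 w=-8.52614
1: u=11.96899 w=-12.20229
2: u=4.24902 w=-5.12015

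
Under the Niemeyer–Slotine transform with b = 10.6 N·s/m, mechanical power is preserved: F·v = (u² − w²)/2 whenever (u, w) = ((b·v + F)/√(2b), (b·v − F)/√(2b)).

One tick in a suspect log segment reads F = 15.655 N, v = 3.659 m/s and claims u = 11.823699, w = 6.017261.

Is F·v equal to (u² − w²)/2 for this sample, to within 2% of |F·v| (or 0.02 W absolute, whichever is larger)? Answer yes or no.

F·v = 15.655×3.659 = 57.281645 W.
(u² − w²)/2 = (139.799858 − 36.207430)/2 = 51.796214 W.
|Δ| = 5.485431;  2% of max(1, |F·v|) = 1.145633.

no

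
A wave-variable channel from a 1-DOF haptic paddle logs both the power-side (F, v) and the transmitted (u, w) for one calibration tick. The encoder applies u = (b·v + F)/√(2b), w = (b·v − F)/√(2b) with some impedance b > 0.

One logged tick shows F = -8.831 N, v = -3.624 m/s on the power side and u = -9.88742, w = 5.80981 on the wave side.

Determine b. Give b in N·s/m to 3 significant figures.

b = 0.633 N·s/m

u + w = -4.0776;  u + w = √(2b)·v, so √(2b) = -4.0776/(-3.624) = 1.1252.
b = (√(2b))²/2 = 1.2660/2 = 0.6330.
(Check via u − w = 2F/√(2b): u − w = -15.6972, 2F/√(2b) = -15.6972.)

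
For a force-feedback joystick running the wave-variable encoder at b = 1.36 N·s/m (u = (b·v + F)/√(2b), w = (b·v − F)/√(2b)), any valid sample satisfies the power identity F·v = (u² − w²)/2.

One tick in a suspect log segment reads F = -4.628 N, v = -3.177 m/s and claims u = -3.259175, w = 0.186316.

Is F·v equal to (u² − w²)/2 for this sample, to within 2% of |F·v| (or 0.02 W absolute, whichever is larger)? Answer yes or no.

F·v = (-4.628)×(-3.177) = 14.703156 W.
(u² − w²)/2 = (10.622222 − 0.034714)/2 = 5.293754 W.
|Δ| = 9.409402;  2% of max(1, |F·v|) = 0.294063.

no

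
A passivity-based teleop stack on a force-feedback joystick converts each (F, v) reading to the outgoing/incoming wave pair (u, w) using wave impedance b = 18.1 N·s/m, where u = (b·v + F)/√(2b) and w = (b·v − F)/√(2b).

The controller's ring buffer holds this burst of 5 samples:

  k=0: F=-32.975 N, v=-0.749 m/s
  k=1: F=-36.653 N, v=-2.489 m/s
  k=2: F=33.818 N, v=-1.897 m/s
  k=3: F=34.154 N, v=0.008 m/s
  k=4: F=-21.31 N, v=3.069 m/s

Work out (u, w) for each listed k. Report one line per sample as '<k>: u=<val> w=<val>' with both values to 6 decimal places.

k=0: b·v=18.1×(-0.749)=-13.556900; √(2b)=6.016644; u=(-13.556900+(-32.975))/6.016644=-7.733863, w=(-13.556900−(-32.975))/6.016644=3.227397
k=1: b·v=18.1×(-2.489)=-45.050900; √(2b)=6.016644; u=(-45.050900+(-36.653))/6.016644=-13.579648, w=(-45.050900−(-36.653))/6.016644=-1.395778
k=2: b·v=18.1×(-1.897)=-34.335700; √(2b)=6.016644; u=(-34.335700+33.818)/6.016644=-0.086045, w=(-34.335700−33.818)/6.016644=-11.327528
k=3: b·v=18.1×0.008=0.144800; √(2b)=6.016644; u=(0.144800+34.154)/6.016644=5.700653, w=(0.144800−34.154)/6.016644=-5.652520
k=4: b·v=18.1×3.069=55.548900; √(2b)=6.016644; u=(55.548900+(-21.31))/6.016644=5.690698, w=(55.548900−(-21.31))/6.016644=12.774381

0: u=-7.733863 w=3.227397
1: u=-13.579648 w=-1.395778
2: u=-0.086045 w=-11.327528
3: u=5.700653 w=-5.652520
4: u=5.690698 w=12.774381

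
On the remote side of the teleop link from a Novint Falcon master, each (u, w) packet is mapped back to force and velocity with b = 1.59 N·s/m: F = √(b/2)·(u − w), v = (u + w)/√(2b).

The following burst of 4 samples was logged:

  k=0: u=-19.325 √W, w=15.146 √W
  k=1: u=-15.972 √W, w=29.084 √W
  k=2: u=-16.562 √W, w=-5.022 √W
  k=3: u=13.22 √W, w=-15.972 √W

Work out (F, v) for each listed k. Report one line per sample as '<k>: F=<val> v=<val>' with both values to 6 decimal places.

k=0: u−w=-34.471000, u+w=-4.179000; √(b/2)=0.891628, √(2b)=1.783255; F=0.891628×(-34.471)=-30.735299, v=-4.179000/1.783255=-2.343467
k=1: u−w=-45.056000, u+w=13.112000; √(b/2)=0.891628, √(2b)=1.783255; F=0.891628×(-45.056)=-40.173179, v=13.112000/1.783255=7.352844
k=2: u−w=-11.540000, u+w=-21.584000; √(b/2)=0.891628, √(2b)=1.783255; F=0.891628×(-11.54)=-10.289384, v=-21.584000/1.783255=-12.103706
k=3: u−w=29.192000, u+w=-2.752000; √(b/2)=0.891628, √(2b)=1.783255; F=0.891628×29.192=26.028397, v=-2.752000/1.783255=-1.543245

0: F=-30.735299 v=-2.343467
1: F=-40.173179 v=7.352844
2: F=-10.289384 v=-12.103706
3: F=26.028397 v=-1.543245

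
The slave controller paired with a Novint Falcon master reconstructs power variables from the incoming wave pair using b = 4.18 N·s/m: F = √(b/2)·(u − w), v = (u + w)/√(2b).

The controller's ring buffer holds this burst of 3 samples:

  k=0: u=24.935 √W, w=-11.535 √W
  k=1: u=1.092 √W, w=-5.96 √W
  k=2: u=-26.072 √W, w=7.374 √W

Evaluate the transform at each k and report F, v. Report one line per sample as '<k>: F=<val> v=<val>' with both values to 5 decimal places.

0: F=52.72407 v=4.63449
1: F=10.19496 v=-1.68363
2: F=-48.35232 v=-6.46684

k=0: u−w=36.47000, u+w=13.40000; √(b/2)=1.44568, √(2b)=2.89137; F=1.44568×36.47=52.72407, v=13.40000/2.89137=4.63449
k=1: u−w=7.05200, u+w=-4.86800; √(b/2)=1.44568, √(2b)=2.89137; F=1.44568×7.052=10.19496, v=-4.86800/2.89137=-1.68363
k=2: u−w=-33.44600, u+w=-18.69800; √(b/2)=1.44568, √(2b)=2.89137; F=1.44568×(-33.446)=-48.35232, v=-18.69800/2.89137=-6.46684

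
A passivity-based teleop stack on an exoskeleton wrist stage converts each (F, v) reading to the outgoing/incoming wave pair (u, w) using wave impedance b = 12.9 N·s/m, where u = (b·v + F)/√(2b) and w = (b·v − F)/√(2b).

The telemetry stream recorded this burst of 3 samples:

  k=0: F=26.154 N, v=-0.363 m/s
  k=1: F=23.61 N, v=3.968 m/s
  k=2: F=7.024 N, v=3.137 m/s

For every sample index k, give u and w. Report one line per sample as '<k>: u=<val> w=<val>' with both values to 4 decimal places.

k=0: b·v=12.9×(-0.363)=-4.6827; √(2b)=5.0794; u=(-4.6827+26.154)/5.0794=4.2272, w=(-4.6827−26.154)/5.0794=-6.0710
k=1: b·v=12.9×3.968=51.1872; √(2b)=5.0794; u=(51.1872+23.61)/5.0794=14.7257, w=(51.1872−23.61)/5.0794=5.4293
k=2: b·v=12.9×3.137=40.4673; √(2b)=5.0794; u=(40.4673+7.024)/5.0794=9.3498, w=(40.4673−7.024)/5.0794=6.5841

0: u=4.2272 w=-6.0710
1: u=14.7257 w=5.4293
2: u=9.3498 w=6.5841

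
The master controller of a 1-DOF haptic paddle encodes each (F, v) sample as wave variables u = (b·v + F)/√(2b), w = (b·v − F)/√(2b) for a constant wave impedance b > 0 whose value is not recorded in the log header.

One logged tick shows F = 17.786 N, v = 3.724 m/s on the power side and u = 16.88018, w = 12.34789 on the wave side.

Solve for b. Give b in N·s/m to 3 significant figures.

u + w = 29.22807;  u + w = √(2b)·v, so √(2b) = 29.22807/3.724 = 7.84857.
b = (√(2b))²/2 = 61.60003/2 = 30.80002.
(Check via u − w = 2F/√(2b): u − w = 4.53229, 2F/√(2b) = 4.53229.)

b = 30.8 N·s/m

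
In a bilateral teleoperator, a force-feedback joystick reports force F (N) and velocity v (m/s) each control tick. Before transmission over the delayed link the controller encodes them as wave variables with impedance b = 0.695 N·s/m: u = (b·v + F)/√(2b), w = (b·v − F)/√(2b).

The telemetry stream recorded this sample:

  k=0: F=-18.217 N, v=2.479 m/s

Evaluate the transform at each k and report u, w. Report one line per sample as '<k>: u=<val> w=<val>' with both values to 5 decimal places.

0: u=-13.99011 w=16.91281

k=0: b·v=0.695×2.479=1.72290; √(2b)=1.17898; u=(1.72290+(-18.217))/1.17898=-13.99011, w=(1.72290−(-18.217))/1.17898=16.91281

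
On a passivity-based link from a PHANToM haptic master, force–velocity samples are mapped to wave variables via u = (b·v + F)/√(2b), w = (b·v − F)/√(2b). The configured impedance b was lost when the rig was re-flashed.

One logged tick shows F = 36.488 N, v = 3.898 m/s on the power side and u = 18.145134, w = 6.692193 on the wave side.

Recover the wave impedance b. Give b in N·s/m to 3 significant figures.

b = 20.3 N·s/m

u + w = 24.837327;  u + w = √(2b)·v, so √(2b) = 24.837327/3.898 = 6.371813.
b = (√(2b))²/2 = 40.600001/2 = 20.300000.
(Check via u − w = 2F/√(2b): u − w = 11.452941, 2F/√(2b) = 11.452941.)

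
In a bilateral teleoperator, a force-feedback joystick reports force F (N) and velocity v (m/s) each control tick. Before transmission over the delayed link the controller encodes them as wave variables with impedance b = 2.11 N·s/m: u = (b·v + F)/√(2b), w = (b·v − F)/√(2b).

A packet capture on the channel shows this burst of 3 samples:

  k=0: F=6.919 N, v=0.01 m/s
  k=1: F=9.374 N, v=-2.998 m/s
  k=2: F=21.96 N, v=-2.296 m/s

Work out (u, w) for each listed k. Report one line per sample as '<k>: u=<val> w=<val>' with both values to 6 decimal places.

0: u=3.378388 w=-3.357845
1: u=1.483850 w=-7.642533
2: u=8.331666 w=-13.048256

k=0: b·v=2.11×0.01=0.021100; √(2b)=2.054264; u=(0.021100+6.919)/2.054264=3.378388, w=(0.021100−6.919)/2.054264=-3.357845
k=1: b·v=2.11×(-2.998)=-6.325780; √(2b)=2.054264; u=(-6.325780+9.374)/2.054264=1.483850, w=(-6.325780−9.374)/2.054264=-7.642533
k=2: b·v=2.11×(-2.296)=-4.844560; √(2b)=2.054264; u=(-4.844560+21.96)/2.054264=8.331666, w=(-4.844560−21.96)/2.054264=-13.048256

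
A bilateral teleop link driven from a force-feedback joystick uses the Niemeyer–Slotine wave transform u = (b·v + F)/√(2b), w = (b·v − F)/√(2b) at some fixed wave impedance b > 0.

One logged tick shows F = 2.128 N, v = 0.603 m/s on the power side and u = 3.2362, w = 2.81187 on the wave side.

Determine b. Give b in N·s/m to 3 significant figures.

b = 50.3 N·s/m

u + w = 6.0481;  u + w = √(2b)·v, so √(2b) = 6.0481/0.603 = 10.0300.
b = (√(2b))²/2 = 100.6002/2 = 50.3001.
(Check via u − w = 2F/√(2b): u − w = 0.4243, 2F/√(2b) = 0.4243.)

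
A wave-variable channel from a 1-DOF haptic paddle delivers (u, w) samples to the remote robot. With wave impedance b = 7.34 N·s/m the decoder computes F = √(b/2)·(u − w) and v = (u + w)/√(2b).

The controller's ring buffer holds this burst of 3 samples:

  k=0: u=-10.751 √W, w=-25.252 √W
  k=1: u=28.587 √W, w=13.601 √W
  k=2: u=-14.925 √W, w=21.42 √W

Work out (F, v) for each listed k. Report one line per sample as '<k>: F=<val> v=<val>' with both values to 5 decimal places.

k=0: u−w=14.50100, u+w=-36.00300; √(b/2)=1.91572, √(2b)=3.83145; F=1.91572×14.501=27.77992, v=-36.00300/3.83145=-9.39671
k=1: u−w=14.98600, u+w=42.18800; √(b/2)=1.91572, √(2b)=3.83145; F=1.91572×14.986=28.70905, v=42.18800/3.83145=11.01098
k=2: u−w=-36.34500, u+w=6.49500; √(b/2)=1.91572, √(2b)=3.83145; F=1.91572×(-36.345)=-69.62700, v=6.49500/3.83145=1.69518

0: F=27.77992 v=-9.39671
1: F=28.70905 v=11.01098
2: F=-69.62700 v=1.69518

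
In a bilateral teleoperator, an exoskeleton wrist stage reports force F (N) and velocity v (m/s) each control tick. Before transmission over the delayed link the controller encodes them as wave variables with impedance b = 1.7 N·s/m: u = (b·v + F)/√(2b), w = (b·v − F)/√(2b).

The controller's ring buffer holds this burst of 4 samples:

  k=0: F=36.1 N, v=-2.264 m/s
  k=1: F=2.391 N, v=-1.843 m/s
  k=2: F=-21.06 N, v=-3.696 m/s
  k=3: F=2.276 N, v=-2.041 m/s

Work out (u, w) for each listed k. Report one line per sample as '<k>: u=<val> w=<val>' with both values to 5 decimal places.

0: u=17.49067 w=-21.66528
1: u=-0.40246 w=-2.99586
2: u=-14.82893 w=8.01384
3: u=-0.64737 w=-3.11604

k=0: b·v=1.7×(-2.264)=-3.84880; √(2b)=1.84391; u=(-3.84880+36.1)/1.84391=17.49067, w=(-3.84880−36.1)/1.84391=-21.66528
k=1: b·v=1.7×(-1.843)=-3.13310; √(2b)=1.84391; u=(-3.13310+2.391)/1.84391=-0.40246, w=(-3.13310−2.391)/1.84391=-2.99586
k=2: b·v=1.7×(-3.696)=-6.28320; √(2b)=1.84391; u=(-6.28320+(-21.06))/1.84391=-14.82893, w=(-6.28320−(-21.06))/1.84391=8.01384
k=3: b·v=1.7×(-2.041)=-3.46970; √(2b)=1.84391; u=(-3.46970+2.276)/1.84391=-0.64737, w=(-3.46970−2.276)/1.84391=-3.11604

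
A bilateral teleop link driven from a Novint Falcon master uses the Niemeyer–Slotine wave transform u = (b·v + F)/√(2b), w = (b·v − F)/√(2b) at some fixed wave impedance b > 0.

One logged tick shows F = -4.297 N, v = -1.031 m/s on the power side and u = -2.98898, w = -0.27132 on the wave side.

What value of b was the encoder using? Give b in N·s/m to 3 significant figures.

b = 5 N·s/m

u + w = -3.2603;  u + w = √(2b)·v, so √(2b) = -3.2603/(-1.031) = 3.1623.
b = (√(2b))²/2 = 9.9999/2 = 5.0000.
(Check via u − w = 2F/√(2b): u − w = -2.7177, 2F/√(2b) = -2.7177.)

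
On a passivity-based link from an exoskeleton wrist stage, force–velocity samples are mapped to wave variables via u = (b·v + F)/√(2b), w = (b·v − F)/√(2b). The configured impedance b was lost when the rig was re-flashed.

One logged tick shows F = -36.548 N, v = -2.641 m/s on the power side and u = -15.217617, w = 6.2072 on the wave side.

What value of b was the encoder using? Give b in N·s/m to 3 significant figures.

b = 5.82 N·s/m

u + w = -9.010417;  u + w = √(2b)·v, so √(2b) = -9.010417/(-2.641) = 3.411744.
b = (√(2b))²/2 = 11.640000/2 = 5.820000.
(Check via u − w = 2F/√(2b): u − w = -21.424817, 2F/√(2b) = -21.424817.)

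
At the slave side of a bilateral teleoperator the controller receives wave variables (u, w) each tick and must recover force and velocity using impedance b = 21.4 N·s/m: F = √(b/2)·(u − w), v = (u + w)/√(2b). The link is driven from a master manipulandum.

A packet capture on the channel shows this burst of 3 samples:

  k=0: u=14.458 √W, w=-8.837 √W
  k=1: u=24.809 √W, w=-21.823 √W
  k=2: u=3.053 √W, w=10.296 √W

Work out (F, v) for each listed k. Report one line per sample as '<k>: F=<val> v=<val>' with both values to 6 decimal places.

0: F=76.199935 v=0.859195
1: F=152.537257 v=0.456423
2: F=-23.692472 v=2.040454

k=0: u−w=23.295000, u+w=5.621000; √(b/2)=3.271085, √(2b)=6.542171; F=3.271085×23.295=76.199935, v=5.621000/6.542171=0.859195
k=1: u−w=46.632000, u+w=2.986000; √(b/2)=3.271085, √(2b)=6.542171; F=3.271085×46.632=152.537257, v=2.986000/6.542171=0.456423
k=2: u−w=-7.243000, u+w=13.349000; √(b/2)=3.271085, √(2b)=6.542171; F=3.271085×(-7.243)=-23.692472, v=13.349000/6.542171=2.040454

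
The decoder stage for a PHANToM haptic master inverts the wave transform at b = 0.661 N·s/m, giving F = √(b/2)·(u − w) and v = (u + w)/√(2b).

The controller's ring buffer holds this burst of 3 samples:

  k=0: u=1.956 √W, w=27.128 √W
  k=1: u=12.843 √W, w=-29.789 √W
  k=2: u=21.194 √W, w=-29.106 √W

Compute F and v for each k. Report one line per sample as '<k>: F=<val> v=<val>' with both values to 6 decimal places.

k=0: u−w=-25.172000, u+w=29.084000; √(b/2)=0.574891, √(2b)=1.149783; F=0.574891×(-25.172)=-14.471164, v=29.084000/1.149783=25.295217
k=1: u−w=42.632000, u+w=-16.946000; √(b/2)=0.574891, √(2b)=1.149783; F=0.574891×42.632=24.508766, v=-16.946000/1.149783=-14.738439
k=2: u−w=50.300000, u+w=-7.912000; √(b/2)=0.574891, √(2b)=1.149783; F=0.574891×50.3=28.917032, v=-7.912000/1.149783=-6.881301

0: F=-14.471164 v=25.295217
1: F=24.508766 v=-14.738439
2: F=28.917032 v=-6.881301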